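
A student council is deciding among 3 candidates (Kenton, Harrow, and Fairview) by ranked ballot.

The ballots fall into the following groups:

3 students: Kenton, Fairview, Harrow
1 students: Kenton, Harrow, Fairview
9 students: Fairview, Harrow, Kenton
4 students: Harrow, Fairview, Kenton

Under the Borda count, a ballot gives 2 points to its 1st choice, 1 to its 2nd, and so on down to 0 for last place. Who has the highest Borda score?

Borda scores:
  Kenton: 3·2 + 2 + 9·0 + 4·0 = 8
  Harrow: 3·0 + 1 + 9·1 + 4·2 = 18
  Fairview: 3·1 + 0 + 9·2 + 4·1 = 25
Fairview has the highest total.

Fairview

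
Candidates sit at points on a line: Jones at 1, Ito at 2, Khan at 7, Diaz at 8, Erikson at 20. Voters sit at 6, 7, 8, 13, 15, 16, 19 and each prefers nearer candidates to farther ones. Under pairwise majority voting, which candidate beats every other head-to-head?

Diaz

With single-peaked preferences on a line, the Condorcet winner is the candidate closest to the median voter.
The median voter (position 13) is closest to Diaz at 8.
Check: Diaz vs Ito — voters closer to Diaz: 7 of 7.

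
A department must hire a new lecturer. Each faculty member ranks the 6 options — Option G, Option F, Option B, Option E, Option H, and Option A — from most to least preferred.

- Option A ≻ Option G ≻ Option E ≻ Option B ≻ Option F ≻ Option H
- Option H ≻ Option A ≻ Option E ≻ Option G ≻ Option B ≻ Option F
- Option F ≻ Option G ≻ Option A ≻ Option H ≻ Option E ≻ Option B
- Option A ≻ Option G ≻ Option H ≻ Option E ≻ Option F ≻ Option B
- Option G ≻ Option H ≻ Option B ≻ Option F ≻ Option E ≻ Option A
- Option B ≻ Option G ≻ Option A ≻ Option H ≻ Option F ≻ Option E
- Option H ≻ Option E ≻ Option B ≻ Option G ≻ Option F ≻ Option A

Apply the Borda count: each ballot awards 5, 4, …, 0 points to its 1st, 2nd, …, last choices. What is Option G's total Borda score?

Borda scores:
  Option G: 4 + 2 + 4 + 4 + 5 + 4 + 2 = 25
  Option F: 1 + 0 + 5 + 1 + 2 + 1 + 1 = 11
  Option B: 2 + 1 + 0 + 0 + 3 + 5 + 3 = 14
  Option E: 3 + 3 + 1 + 2 + 1 + 0 + 4 = 14
  Option H: 0 + 5 + 2 + 3 + 4 + 2 + 5 = 21
  Option A: 5 + 4 + 3 + 5 + 0 + 3 + 0 = 20

25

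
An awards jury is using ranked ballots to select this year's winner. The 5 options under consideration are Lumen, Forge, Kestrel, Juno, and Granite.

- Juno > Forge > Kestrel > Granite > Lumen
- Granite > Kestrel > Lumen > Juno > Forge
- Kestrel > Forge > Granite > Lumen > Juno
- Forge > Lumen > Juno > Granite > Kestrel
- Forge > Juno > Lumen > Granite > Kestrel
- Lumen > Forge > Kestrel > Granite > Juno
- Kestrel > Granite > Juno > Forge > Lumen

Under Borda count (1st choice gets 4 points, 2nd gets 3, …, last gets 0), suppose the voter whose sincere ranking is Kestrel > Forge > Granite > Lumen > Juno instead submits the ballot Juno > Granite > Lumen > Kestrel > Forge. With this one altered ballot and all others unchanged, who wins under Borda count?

Borda totals with the altered ballot: Lumen 13, Forge 15, Kestrel 12, Juno 16, Granite 14.
The switch changes the winner from Forge to Juno.

Juno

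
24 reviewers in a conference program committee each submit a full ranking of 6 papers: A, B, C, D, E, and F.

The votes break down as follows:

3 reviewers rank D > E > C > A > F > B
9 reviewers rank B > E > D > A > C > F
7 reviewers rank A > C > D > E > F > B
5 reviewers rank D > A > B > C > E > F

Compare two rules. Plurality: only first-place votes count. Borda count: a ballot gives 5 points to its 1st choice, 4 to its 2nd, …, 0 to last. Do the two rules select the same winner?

Plurality first-place counts: A 7, B 9, C 0, D 8, E 0, F 0 → B.
Borda totals: A 79, B 60, C 56, D 88, E 67, F 10 → D.
The two rules disagree: plurality picks B, Borda picks D.

No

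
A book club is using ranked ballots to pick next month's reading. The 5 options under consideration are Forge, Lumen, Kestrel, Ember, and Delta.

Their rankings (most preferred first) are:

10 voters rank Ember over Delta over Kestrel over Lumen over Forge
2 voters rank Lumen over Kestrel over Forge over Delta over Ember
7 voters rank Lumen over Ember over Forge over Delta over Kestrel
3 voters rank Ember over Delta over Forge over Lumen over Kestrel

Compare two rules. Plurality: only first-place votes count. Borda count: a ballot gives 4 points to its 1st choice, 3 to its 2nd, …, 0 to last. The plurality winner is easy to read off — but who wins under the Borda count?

Ember

Plurality first-place counts: Forge 0, Lumen 9, Kestrel 0, Ember 13, Delta 0 → Ember.
Borda totals: Forge 24, Lumen 49, Kestrel 26, Ember 73, Delta 48 → Ember.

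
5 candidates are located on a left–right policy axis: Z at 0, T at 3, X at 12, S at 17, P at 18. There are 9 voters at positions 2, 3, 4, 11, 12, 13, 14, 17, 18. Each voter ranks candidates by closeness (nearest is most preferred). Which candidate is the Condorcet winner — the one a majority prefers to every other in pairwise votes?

X

With single-peaked preferences on a line, the Condorcet winner is the candidate closest to the median voter.
The median voter (position 12) is closest to X at 12.
Check: X vs S — voters closer to X: 7 of 9.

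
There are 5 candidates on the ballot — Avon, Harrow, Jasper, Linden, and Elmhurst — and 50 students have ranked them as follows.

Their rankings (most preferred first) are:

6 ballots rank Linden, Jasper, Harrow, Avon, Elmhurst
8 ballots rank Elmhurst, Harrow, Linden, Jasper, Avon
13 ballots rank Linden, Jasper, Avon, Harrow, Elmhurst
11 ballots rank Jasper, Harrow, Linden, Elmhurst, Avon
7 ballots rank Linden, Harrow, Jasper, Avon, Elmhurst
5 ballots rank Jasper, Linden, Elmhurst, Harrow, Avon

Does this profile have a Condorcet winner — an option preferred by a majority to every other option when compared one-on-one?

Yes

Head-to-head results (50 voters total):
Avon vs Harrow: Harrow wins 37–13.
Avon vs Jasper: Jasper wins 50–0.
Avon vs Linden: Linden wins 50–0.
Avon vs Elmhurst: Avon wins 26–24.
Harrow vs Jasper: Jasper wins 35–15.
Harrow vs Linden: Linden wins 31–19.
Harrow vs Elmhurst: Harrow wins 37–13.
Jasper vs Linden: Linden wins 34–16.
Jasper vs Elmhurst: Jasper wins 42–8.
Linden vs Elmhurst: Linden wins 42–8.
Linden beats each rival — Avon (50–0), Harrow (31–19), Jasper (34–16), Elmhurst (42–8) — so Linden is the Condorcet winner.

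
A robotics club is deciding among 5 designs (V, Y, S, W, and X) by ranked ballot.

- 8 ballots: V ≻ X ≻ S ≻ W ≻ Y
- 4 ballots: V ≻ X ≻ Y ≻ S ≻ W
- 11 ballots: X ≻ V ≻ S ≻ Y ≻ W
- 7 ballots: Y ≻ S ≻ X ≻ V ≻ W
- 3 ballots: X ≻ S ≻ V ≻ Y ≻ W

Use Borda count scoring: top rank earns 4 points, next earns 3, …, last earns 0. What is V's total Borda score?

Borda scores:
  V: 8·4 + 4·4 + 11·3 + 7·1 + 3·2 = 94
  Y: 8·0 + 4·2 + 11·1 + 7·4 + 3·1 = 50
  S: 8·2 + 4·1 + 11·2 + 7·3 + 3·3 = 72
  W: 8·1 + 4·0 + 11·0 + 7·0 + 3·0 = 8
  X: 8·3 + 4·3 + 11·4 + 7·2 + 3·4 = 106

94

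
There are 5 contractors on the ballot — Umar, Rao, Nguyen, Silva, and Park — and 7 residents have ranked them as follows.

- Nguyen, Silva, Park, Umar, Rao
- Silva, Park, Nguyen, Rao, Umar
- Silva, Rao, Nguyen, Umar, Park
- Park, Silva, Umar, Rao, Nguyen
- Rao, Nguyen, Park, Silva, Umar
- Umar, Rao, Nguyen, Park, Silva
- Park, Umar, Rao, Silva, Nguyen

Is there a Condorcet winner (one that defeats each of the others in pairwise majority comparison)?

No

Head-to-head results (7 voters total):
Umar vs Rao: Umar wins 4–3.
Umar vs Nguyen: Nguyen wins 4–3.
Umar vs Silva: Silva wins 5–2.
Umar vs Park: Park wins 5–2.
Rao vs Nguyen: Rao wins 5–2.
Rao vs Silva: Silva wins 4–3.
Rao vs Park: Park wins 4–3.
Nguyen vs Silva: Silva wins 4–3.
Nguyen vs Park: Nguyen wins 4–3.
Silva vs Park: Park wins 4–3.
No candidate beats all others: Umar beats Rao beats Nguyen beats Umar, a majority cycle.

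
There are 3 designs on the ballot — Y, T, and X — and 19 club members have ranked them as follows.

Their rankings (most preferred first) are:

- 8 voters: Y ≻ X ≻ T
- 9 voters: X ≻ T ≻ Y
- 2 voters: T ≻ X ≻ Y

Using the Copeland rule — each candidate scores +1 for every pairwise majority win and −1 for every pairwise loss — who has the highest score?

Pairwise results:
  Y vs T: T wins 11–8.
  Y vs X: X wins 11–8.
  T vs X: X wins 17–2.
Copeland scores (wins − losses):
  Y: 0 − 2 = -2
  T: 1 − 1 = 0
  X: 2 − 0 = 2
X has the best Copeland score.

X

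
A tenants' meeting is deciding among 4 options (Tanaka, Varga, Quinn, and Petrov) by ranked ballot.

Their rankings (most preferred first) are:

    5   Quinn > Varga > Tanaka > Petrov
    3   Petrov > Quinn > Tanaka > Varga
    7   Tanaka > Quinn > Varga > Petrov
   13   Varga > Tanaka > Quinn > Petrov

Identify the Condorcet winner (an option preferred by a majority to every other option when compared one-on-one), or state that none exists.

Head-to-head results (28 voters total):
Tanaka vs Varga: Varga wins 18–10.
Tanaka vs Quinn: Tanaka wins 20–8.
Tanaka vs Petrov: Tanaka wins 25–3.
Varga vs Quinn: Quinn wins 15–13.
Varga vs Petrov: Varga wins 25–3.
Quinn vs Petrov: Quinn wins 25–3.
No candidate beats all others: Tanaka beats Quinn beats Varga beats Tanaka, a majority cycle.

There is no Condorcet winner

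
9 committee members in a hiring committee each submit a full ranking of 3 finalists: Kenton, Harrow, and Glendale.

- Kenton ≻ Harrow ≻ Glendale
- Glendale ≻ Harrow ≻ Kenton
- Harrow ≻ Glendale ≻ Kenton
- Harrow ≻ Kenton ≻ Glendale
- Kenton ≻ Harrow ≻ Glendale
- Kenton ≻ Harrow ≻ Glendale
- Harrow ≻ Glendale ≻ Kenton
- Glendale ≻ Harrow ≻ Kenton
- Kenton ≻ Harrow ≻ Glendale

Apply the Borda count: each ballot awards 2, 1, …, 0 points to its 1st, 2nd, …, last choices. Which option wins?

Borda scores:
  Kenton: 2 + 0 + 0 + 1 + 2 + 2 + 0 + 0 + 2 = 9
  Harrow: 1 + 1 + 2 + 2 + 1 + 1 + 2 + 1 + 1 = 12
  Glendale: 0 + 2 + 1 + 0 + 0 + 0 + 1 + 2 + 0 = 6
Harrow has the highest total.

Harrow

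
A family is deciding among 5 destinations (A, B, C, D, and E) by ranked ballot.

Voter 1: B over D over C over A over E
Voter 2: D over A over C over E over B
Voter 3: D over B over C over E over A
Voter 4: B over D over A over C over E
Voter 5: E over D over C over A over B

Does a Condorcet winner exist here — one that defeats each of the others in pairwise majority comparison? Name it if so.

Head-to-head results (5 voters total):
A vs B: B wins 3–2.
A vs C: C wins 3–2.
A vs D: D wins 5–0.
A vs E: A wins 3–2.
B vs C: B wins 3–2.
B vs D: D wins 3–2.
B vs E: B wins 3–2.
C vs D: D wins 5–0.
C vs E: C wins 4–1.
D vs E: D wins 4–1.
D beats each rival — A (5–0), B (3–2), C (5–0), E (4–1) — so D is the Condorcet winner.

D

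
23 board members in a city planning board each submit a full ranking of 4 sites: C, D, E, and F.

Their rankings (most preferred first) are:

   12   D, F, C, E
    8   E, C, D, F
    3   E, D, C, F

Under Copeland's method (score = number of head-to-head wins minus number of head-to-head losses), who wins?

D

Pairwise results:
  C vs D: D wins 15–8.
  C vs E: C wins 12–11.
  C vs F: F wins 12–11.
  D vs E: D wins 12–11.
  D vs F: D wins 23–0.
  E vs F: F wins 12–11.
Copeland scores (wins − losses):
  C: 1 − 2 = -1
  D: 3 − 0 = 3
  E: 0 − 3 = -3
  F: 2 − 1 = 1
D has the best Copeland score.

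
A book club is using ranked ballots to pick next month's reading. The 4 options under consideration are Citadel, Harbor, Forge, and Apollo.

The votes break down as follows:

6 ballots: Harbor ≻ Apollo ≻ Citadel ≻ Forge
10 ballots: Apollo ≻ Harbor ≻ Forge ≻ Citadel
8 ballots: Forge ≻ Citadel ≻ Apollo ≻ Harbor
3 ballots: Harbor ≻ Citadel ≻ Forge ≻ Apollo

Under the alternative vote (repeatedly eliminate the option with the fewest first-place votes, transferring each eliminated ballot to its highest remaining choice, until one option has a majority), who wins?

Apollo

Round 1: Apollo 10, Harbor 9, Forge 8, Citadel 0. Citadel has the fewest and is eliminated.
Round 2: Apollo 10, Harbor 9, Forge 8. Forge has the fewest and is eliminated.
Round 3: Apollo 18, Harbor 9. Apollo has a majority.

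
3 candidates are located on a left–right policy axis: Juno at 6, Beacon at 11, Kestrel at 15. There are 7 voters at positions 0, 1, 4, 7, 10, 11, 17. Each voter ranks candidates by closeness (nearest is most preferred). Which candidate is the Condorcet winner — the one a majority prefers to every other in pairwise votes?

With single-peaked preferences on a line, the Condorcet winner is the candidate closest to the median voter.
The median voter (position 7) is closest to Juno at 6.
Check: Juno vs Kestrel — voters closer to Juno: 5 of 7.

Juno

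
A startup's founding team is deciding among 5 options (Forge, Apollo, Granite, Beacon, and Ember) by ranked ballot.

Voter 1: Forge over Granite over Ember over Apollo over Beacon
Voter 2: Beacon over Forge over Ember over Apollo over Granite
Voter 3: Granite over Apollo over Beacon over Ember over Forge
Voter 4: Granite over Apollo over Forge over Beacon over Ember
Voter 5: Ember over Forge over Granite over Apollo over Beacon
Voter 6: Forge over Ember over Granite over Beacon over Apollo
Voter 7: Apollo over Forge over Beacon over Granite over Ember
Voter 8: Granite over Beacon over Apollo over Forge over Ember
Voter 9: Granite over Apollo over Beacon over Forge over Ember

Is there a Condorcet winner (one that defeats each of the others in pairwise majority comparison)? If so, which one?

No Condorcet winner

Head-to-head results (9 voters total):
Forge vs Apollo: Apollo wins 5–4.
Forge vs Granite: Forge wins 5–4.
Forge vs Beacon: Forge wins 5–4.
Forge vs Ember: Forge wins 7–2.
Apollo vs Granite: Granite wins 7–2.
Apollo vs Beacon: Apollo wins 6–3.
Apollo vs Ember: Apollo wins 5–4.
Granite vs Beacon: Granite wins 7–2.
Granite vs Ember: Granite wins 6–3.
Beacon vs Ember: Beacon wins 6–3.
No candidate beats all others: Forge beats Granite beats Apollo beats Forge, a majority cycle.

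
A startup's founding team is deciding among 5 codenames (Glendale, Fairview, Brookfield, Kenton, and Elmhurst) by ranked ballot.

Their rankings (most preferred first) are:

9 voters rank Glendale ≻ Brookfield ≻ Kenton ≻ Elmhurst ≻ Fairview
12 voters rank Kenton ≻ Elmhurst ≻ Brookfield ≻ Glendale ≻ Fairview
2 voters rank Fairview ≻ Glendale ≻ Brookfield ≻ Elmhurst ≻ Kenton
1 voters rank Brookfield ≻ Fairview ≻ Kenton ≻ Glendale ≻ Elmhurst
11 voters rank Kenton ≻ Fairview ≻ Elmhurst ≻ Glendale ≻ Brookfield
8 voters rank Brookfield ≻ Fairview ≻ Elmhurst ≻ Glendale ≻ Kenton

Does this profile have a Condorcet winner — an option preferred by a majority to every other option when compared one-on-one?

Yes

Head-to-head results (43 voters total):
Glendale vs Fairview: Fairview wins 22–21.
Glendale vs Brookfield: Glendale wins 22–21.
Glendale vs Kenton: Kenton wins 24–19.
Glendale vs Elmhurst: Elmhurst wins 31–12.
Fairview vs Brookfield: Brookfield wins 30–13.
Fairview vs Kenton: Kenton wins 32–11.
Fairview vs Elmhurst: Fairview wins 22–21.
Brookfield vs Kenton: Kenton wins 23–20.
Brookfield vs Elmhurst: Elmhurst wins 23–20.
Kenton vs Elmhurst: Kenton wins 33–10.
Kenton beats each rival — Glendale (24–19), Fairview (32–11), Brookfield (23–20), Elmhurst (33–10) — so Kenton is the Condorcet winner.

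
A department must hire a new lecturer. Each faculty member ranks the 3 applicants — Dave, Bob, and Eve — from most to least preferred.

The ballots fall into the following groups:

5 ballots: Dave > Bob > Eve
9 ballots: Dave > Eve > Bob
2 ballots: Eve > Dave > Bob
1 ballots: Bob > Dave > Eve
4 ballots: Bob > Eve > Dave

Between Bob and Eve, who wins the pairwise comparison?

Ballots ranking Bob above Eve: 5+1+4 = 10.
Ballots ranking Eve above Bob: 9+2 = 11.
Eve wins the head-to-head, 11–10.

Eve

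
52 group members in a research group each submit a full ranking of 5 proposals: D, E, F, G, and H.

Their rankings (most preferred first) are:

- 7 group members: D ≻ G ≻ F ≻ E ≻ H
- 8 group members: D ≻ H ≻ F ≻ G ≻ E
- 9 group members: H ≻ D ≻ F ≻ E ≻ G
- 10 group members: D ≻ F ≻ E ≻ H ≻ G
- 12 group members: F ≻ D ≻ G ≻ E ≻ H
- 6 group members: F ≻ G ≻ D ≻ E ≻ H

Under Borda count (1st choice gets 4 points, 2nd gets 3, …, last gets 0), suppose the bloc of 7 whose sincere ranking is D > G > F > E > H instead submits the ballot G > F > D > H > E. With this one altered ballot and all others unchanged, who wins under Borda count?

Borda totals with the altered ballot: D 161, E 47, F 157, G 78, H 77.
The winner is unchanged: still D.

D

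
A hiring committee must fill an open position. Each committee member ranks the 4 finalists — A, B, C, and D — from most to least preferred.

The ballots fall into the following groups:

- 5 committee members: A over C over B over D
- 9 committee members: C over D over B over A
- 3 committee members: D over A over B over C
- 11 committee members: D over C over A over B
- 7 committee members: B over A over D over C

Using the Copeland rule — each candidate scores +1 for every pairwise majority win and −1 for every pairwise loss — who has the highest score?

Pairwise results:
  A vs B: A wins 19–16.
  A vs C: C wins 20–15.
  A vs D: D wins 23–12.
  B vs C: C wins 25–10.
  B vs D: D wins 23–12.
  C vs D: D wins 21–14.
Copeland scores (wins − losses):
  A: 1 − 2 = -1
  B: 0 − 3 = -3
  C: 2 − 1 = 1
  D: 3 − 0 = 3
D has the best Copeland score.

D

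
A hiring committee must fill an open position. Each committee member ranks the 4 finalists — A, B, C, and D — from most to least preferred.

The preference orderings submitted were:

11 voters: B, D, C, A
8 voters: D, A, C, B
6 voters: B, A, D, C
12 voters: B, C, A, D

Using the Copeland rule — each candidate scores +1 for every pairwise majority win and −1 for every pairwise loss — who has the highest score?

Pairwise results:
  A vs B: B wins 29–8.
  A vs C: C wins 23–14.
  A vs D: D wins 19–18.
  B vs C: B wins 29–8.
  B vs D: B wins 29–8.
  C vs D: D wins 25–12.
Copeland scores (wins − losses):
  A: 0 − 3 = -3
  B: 3 − 0 = 3
  C: 1 − 2 = -1
  D: 2 − 1 = 1
B has the best Copeland score.

B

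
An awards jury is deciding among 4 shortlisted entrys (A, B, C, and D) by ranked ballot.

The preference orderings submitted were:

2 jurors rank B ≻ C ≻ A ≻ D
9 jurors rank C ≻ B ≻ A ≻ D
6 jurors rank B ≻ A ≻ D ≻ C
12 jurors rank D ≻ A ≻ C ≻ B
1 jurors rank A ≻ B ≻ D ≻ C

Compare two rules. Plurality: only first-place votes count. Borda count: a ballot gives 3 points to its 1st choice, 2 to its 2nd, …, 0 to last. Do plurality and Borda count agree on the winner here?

Plurality first-place counts: A 1, B 8, C 9, D 12 → D.
Borda totals: A 50, B 44, C 43, D 43 → A.
The two rules disagree: plurality picks D, Borda picks A.

No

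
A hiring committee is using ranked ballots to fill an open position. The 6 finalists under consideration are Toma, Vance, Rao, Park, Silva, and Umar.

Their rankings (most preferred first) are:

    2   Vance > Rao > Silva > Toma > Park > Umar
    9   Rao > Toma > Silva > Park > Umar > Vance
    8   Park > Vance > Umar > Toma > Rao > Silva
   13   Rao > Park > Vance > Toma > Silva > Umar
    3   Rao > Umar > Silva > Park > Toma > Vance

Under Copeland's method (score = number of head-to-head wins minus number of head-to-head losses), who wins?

Pairwise results:
  Toma vs Vance: Vance wins 23–12.
  Toma vs Rao: Rao wins 27–8.
  Toma vs Park: Park wins 24–11.
  Toma vs Silva: Toma wins 30–5.
  Toma vs Umar: Toma wins 24–11.
  Vance vs Rao: Rao wins 25–10.
  Vance vs Park: Park wins 33–2.
  Vance vs Silva: Vance wins 23–12.
  Vance vs Umar: Vance wins 23–12.
  Rao vs Park: Rao wins 27–8.
  Rao vs Silva: Rao wins 35–0.
  Rao vs Umar: Rao wins 27–8.
  Park vs Silva: Park wins 21–14.
  Park vs Umar: Park wins 32–3.
  Silva vs Umar: Silva wins 24–11.
Copeland scores (wins − losses):
  Toma: 2 − 3 = -1
  Vance: 3 − 2 = 1
  Rao: 5 − 0 = 5
  Park: 4 − 1 = 3
  Silva: 1 − 4 = -3
  Umar: 0 − 5 = -5
Rao has the best Copeland score.

Rao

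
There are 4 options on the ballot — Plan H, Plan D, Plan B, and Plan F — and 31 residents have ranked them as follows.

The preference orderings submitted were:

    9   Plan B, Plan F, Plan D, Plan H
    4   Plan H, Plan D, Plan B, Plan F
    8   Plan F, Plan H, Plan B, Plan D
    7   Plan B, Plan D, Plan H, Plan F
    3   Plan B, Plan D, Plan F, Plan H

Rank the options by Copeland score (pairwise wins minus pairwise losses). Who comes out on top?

Pairwise results:
  Plan H vs Plan D: Plan D wins 19–12.
  Plan H vs Plan B: Plan B wins 19–12.
  Plan H vs Plan F: Plan F wins 20–11.
  Plan D vs Plan B: Plan B wins 27–4.
  Plan D vs Plan F: Plan F wins 17–14.
  Plan B vs Plan F: Plan B wins 23–8.
Copeland scores (wins − losses):
  Plan H: 0 − 3 = -3
  Plan D: 1 − 2 = -1
  Plan B: 3 − 0 = 3
  Plan F: 2 − 1 = 1
Plan B has the best Copeland score.

Plan B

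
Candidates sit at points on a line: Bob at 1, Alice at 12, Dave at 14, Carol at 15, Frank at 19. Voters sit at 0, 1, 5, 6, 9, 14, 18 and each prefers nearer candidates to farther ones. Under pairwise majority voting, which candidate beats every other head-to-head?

Bob

With single-peaked preferences on a line, the Condorcet winner is the candidate closest to the median voter.
The median voter (position 6) is closest to Bob at 1.
Check: Bob vs Carol — voters closer to Bob: 4 of 7.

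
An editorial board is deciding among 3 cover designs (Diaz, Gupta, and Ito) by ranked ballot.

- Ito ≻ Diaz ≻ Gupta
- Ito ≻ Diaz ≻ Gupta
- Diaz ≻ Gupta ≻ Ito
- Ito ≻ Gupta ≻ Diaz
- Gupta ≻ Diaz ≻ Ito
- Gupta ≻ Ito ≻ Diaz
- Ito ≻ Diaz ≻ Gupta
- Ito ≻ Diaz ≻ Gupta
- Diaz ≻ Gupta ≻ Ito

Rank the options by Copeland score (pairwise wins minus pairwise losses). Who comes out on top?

Ito

Pairwise results:
  Diaz vs Gupta: Diaz wins 6–3.
  Diaz vs Ito: Ito wins 6–3.
  Gupta vs Ito: Ito wins 5–4.
Copeland scores (wins − losses):
  Diaz: 1 − 1 = 0
  Gupta: 0 − 2 = -2
  Ito: 2 − 0 = 2
Ito has the best Copeland score.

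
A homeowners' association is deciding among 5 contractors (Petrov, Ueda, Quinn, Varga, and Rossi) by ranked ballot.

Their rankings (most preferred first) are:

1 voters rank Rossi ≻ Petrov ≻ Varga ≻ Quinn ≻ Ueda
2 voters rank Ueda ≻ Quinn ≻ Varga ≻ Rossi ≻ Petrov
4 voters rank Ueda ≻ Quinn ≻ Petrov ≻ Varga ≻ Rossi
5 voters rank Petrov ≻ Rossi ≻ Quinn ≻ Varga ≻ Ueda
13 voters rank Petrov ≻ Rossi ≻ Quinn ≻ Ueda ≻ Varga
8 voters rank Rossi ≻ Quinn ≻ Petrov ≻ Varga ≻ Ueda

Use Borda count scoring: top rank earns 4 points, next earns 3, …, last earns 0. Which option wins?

Petrov

Borda scores:
  Petrov: 3 + 2·0 + 4·2 + 5·4 + 13·4 + 8·2 = 99
  Ueda: 0 + 2·4 + 4·4 + 5·0 + 13·1 + 8·0 = 37
  Quinn: 1 + 2·3 + 4·3 + 5·2 + 13·2 + 8·3 = 79
  Varga: 2 + 2·2 + 4·1 + 5·1 + 13·0 + 8·1 = 23
  Rossi: 4 + 2·1 + 4·0 + 5·3 + 13·3 + 8·4 = 92
Petrov has the highest total.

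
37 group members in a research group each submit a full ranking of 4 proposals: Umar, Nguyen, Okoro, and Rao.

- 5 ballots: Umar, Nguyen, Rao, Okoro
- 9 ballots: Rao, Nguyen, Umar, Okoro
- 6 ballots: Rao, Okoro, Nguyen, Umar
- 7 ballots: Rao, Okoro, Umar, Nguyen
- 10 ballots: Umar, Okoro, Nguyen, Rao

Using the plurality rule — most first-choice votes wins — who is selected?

First-place vote totals:
  Umar: 15
  Nguyen: 0
  Okoro: 0
  Rao: 22
Rao has the most first-place votes.

Rao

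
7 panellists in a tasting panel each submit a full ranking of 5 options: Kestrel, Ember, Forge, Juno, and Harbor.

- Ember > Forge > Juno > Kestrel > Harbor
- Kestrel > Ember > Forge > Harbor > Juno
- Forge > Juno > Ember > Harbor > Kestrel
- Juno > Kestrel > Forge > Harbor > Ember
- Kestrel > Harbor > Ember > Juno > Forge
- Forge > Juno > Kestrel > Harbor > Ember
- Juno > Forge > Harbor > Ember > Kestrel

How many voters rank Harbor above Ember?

Ballots ranking Harbor above Ember: 4.
Ballots ranking Ember above Harbor: 3.
So 4 of 7 voters prefer Harbor to Ember.

4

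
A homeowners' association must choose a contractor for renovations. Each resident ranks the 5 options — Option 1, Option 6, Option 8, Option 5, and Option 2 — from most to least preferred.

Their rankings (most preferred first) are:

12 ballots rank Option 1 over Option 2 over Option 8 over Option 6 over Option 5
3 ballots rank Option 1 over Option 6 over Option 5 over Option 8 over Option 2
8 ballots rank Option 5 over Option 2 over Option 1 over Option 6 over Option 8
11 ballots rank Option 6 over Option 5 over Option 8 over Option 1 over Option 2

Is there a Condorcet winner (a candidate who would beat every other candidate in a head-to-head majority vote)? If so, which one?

Head-to-head results (34 voters total):
Option 1 vs Option 6: Option 1 wins 23–11.
Option 1 vs Option 8: Option 1 wins 23–11.
Option 1 vs Option 5: Option 5 wins 19–15.
Option 1 vs Option 2: Option 1 wins 26–8.
Option 6 vs Option 8: Option 6 wins 22–12.
Option 6 vs Option 5: Option 6 wins 26–8.
Option 6 vs Option 2: Option 2 wins 20–14.
Option 8 vs Option 5: Option 5 wins 22–12.
Option 8 vs Option 2: Option 2 wins 20–14.
Option 5 vs Option 2: Option 5 wins 22–12.
No candidate beats all others: Option 1 beats Option 6 beats Option 5 beats Option 1, a majority cycle.

No Condorcet winner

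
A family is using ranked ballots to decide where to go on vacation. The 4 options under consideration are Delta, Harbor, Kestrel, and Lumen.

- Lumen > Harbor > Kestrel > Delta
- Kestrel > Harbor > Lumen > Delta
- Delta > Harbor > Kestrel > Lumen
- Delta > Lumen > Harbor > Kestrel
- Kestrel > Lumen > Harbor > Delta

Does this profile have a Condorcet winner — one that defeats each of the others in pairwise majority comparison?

No

Head-to-head results (5 voters total):
Delta vs Harbor: Harbor wins 3–2.
Delta vs Kestrel: Kestrel wins 3–2.
Delta vs Lumen: Lumen wins 3–2.
Harbor vs Kestrel: Harbor wins 3–2.
Harbor vs Lumen: Lumen wins 3–2.
Kestrel vs Lumen: Kestrel wins 3–2.
No candidate beats all others: Harbor beats Kestrel beats Lumen beats Harbor, a majority cycle.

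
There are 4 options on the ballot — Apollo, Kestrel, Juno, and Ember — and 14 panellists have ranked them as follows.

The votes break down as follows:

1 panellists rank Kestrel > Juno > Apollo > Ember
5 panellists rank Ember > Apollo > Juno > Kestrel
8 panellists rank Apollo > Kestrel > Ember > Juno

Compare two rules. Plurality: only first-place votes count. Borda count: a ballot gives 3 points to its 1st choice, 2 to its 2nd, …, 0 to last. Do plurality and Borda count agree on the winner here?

Yes

Plurality first-place counts: Apollo 8, Kestrel 1, Juno 0, Ember 5 → Apollo.
Borda totals: Apollo 35, Kestrel 19, Juno 7, Ember 23 → Apollo.
The two rules agree on Apollo.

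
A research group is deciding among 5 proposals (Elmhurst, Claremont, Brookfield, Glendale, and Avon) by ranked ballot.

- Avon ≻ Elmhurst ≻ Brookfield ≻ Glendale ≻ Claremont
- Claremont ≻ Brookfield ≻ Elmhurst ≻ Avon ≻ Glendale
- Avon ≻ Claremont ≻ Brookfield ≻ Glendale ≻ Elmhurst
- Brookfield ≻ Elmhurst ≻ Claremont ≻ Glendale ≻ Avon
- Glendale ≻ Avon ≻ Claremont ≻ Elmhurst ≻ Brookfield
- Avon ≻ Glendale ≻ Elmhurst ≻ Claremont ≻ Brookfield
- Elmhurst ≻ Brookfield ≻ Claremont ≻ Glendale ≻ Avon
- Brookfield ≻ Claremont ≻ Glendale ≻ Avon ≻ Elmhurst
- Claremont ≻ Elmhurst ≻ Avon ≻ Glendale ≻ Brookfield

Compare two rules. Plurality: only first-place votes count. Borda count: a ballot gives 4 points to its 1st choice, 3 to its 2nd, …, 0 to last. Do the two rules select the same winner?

No

Plurality first-place counts: Elmhurst 1, Claremont 2, Brookfield 2, Glendale 1, Avon 3 → Avon.
Borda totals: Elmhurst 18, Claremont 21, Brookfield 18, Glendale 14, Avon 19 → Claremont.
The two rules disagree: plurality picks Avon, Borda picks Claremont.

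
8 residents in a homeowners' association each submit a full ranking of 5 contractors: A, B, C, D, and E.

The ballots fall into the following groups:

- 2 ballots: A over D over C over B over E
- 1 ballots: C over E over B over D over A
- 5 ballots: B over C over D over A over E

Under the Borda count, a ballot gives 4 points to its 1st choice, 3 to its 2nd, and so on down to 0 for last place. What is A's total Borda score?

Borda scores:
  A: 2·4 + 0 + 5·1 = 13
  B: 2·1 + 2 + 5·4 = 24
  C: 2·2 + 4 + 5·3 = 23
  D: 2·3 + 1 + 5·2 = 17
  E: 2·0 + 3 + 5·0 = 3

13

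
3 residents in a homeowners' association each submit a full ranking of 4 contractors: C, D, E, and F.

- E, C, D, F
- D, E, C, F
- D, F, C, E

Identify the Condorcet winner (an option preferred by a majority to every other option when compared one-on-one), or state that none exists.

Head-to-head results (3 voters total):
C vs D: D wins 2–1.
C vs E: E wins 2–1.
C vs F: C wins 2–1.
D vs E: D wins 2–1.
D vs F: D wins 3–0.
E vs F: E wins 2–1.
D beats each rival — C (2–1), E (2–1), F (3–0) — so D is the Condorcet winner.

D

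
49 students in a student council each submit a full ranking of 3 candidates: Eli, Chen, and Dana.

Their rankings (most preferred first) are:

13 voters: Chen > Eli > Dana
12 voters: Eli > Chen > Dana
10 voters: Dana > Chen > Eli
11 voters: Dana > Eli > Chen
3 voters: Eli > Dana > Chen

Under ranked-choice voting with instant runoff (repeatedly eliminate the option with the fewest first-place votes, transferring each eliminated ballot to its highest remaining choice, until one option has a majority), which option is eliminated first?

Chen

Round 1: Dana 21, Eli 15, Chen 13. Chen has the fewest and is eliminated.
Round 2: Eli 28, Dana 21. Eli has a majority.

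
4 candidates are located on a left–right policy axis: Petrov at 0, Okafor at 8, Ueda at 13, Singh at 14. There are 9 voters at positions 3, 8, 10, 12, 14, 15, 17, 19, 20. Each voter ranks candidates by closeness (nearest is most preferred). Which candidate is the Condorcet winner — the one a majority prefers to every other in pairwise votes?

With single-peaked preferences on a line, the Condorcet winner is the candidate closest to the median voter.
The median voter (position 14) is closest to Singh at 14.
Check: Singh vs Okafor — voters closer to Singh: 6 of 9.

Singh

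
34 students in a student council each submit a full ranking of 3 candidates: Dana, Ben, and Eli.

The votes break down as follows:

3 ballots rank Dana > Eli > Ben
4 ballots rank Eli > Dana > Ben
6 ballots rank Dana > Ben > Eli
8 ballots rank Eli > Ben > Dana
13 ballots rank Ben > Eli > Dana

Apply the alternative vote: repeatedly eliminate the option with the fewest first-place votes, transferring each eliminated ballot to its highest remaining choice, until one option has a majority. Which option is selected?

Round 1: Ben 13, Eli 12, Dana 9. Dana has the fewest and is eliminated.
Round 2: Ben 19, Eli 15. Ben has a majority.

Ben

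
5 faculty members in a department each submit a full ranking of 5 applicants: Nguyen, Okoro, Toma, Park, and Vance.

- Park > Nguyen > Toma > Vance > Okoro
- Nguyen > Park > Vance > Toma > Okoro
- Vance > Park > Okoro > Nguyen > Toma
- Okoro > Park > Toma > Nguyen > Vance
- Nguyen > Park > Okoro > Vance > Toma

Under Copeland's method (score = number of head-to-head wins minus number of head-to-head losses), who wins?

Park

Pairwise results:
  Nguyen vs Okoro: Nguyen wins 3–2.
  Nguyen vs Toma: Nguyen wins 4–1.
  Nguyen vs Park: Park wins 3–2.
  Nguyen vs Vance: Nguyen wins 4–1.
  Okoro vs Toma: Okoro wins 3–2.
  Okoro vs Park: Park wins 4–1.
  Okoro vs Vance: Vance wins 3–2.
  Toma vs Park: Park wins 5–0.
  Toma vs Vance: Vance wins 3–2.
  Park vs Vance: Park wins 4–1.
Copeland scores (wins − losses):
  Nguyen: 3 − 1 = 2
  Okoro: 1 − 3 = -2
  Toma: 0 − 4 = -4
  Park: 4 − 0 = 4
  Vance: 2 − 2 = 0
Park has the best Copeland score.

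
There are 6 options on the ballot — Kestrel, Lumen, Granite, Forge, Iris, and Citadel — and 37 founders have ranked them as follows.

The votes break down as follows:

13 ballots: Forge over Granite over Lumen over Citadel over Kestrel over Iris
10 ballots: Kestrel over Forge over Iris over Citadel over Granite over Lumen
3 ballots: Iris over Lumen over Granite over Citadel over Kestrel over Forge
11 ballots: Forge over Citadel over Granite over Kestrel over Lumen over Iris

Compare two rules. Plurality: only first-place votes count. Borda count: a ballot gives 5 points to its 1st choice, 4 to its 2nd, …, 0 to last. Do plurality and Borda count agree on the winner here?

Yes

Plurality first-place counts: Kestrel 10, Lumen 0, Granite 0, Forge 24, Iris 3, Citadel 0 → Forge.
Borda totals: Kestrel 88, Lumen 62, Granite 104, Forge 160, Iris 45, Citadel 96 → Forge.
The two rules agree on Forge.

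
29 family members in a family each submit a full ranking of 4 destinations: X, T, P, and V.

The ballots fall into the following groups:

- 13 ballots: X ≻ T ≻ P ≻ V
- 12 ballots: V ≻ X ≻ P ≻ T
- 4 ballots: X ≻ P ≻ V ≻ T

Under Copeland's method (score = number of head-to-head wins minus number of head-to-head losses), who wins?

X

Pairwise results:
  X vs T: X wins 29–0.
  X vs P: X wins 29–0.
  X vs V: X wins 17–12.
  T vs P: P wins 16–13.
  T vs V: V wins 16–13.
  P vs V: P wins 17–12.
Copeland scores (wins − losses):
  X: 3 − 0 = 3
  T: 0 − 3 = -3
  P: 2 − 1 = 1
  V: 1 − 2 = -1
X has the best Copeland score.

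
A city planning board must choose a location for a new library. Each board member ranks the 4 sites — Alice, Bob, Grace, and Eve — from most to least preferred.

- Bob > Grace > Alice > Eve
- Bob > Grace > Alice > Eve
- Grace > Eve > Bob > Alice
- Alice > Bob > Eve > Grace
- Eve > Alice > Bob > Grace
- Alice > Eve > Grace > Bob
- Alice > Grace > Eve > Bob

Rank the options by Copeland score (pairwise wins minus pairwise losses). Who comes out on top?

Pairwise results:
  Alice vs Bob: Alice wins 4–3.
  Alice vs Grace: Alice wins 4–3.
  Alice vs Eve: Alice wins 5–2.
  Bob vs Grace: Bob wins 4–3.
  Bob vs Eve: Eve wins 4–3.
  Grace vs Eve: Grace wins 4–3.
Copeland scores (wins − losses):
  Alice: 3 − 0 = 3
  Bob: 1 − 2 = -1
  Grace: 1 − 2 = -1
  Eve: 1 − 2 = -1
Alice has the best Copeland score.

Alice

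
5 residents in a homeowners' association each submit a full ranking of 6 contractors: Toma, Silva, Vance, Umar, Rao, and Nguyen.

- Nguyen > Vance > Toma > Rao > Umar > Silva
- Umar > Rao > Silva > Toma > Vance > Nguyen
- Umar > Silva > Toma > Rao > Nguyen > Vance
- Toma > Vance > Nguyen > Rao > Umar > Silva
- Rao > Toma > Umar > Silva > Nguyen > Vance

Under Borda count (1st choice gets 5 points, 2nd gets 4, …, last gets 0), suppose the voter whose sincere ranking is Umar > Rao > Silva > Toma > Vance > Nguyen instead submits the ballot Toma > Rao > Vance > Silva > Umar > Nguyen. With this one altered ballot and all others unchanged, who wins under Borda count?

Toma

Borda totals with the altered ballot: Toma 20, Silva 8, Vance 11, Umar 11, Rao 15, Nguyen 10.
The winner is unchanged: still Toma.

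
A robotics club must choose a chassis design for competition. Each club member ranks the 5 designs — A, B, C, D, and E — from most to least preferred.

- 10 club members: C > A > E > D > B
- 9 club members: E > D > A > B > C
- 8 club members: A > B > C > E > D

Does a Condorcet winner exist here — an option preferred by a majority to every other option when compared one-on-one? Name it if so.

Head-to-head results (27 voters total):
A vs B: A wins 27–0.
A vs C: A wins 17–10.
A vs D: A wins 18–9.
A vs E: A wins 18–9.
B vs C: B wins 17–10.
B vs D: D wins 19–8.
B vs E: E wins 19–8.
C vs D: C wins 18–9.
C vs E: C wins 18–9.
D vs E: E wins 27–0.
A beats each rival — B (27–0), C (17–10), D (18–9), E (18–9) — so A is the Condorcet winner.

A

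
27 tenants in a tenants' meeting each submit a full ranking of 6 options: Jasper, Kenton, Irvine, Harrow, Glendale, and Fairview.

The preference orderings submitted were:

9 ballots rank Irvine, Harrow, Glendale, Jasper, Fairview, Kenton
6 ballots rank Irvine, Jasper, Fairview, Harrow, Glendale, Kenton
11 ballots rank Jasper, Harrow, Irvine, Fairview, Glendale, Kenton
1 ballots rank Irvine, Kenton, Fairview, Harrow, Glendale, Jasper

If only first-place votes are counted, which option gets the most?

First-place vote totals:
  Jasper: 11
  Kenton: 0
  Irvine: 16
  Harrow: 0
  Glendale: 0
  Fairview: 0
Irvine has the most first-place votes.

Irvine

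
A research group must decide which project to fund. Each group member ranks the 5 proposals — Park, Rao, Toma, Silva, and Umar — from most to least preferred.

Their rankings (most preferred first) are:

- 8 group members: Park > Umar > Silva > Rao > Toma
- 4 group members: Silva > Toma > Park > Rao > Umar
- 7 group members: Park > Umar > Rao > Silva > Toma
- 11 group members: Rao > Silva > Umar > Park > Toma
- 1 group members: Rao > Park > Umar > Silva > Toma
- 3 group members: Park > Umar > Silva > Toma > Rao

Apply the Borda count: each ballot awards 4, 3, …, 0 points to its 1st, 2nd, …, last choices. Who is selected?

Borda scores:
  Park: 8·4 + 4·2 + 7·4 + 11·1 + 3 + 3·4 = 94
  Rao: 8·1 + 4·1 + 7·2 + 11·4 + 4 + 3·0 = 74
  Toma: 8·0 + 4·3 + 7·0 + 11·0 + 0 + 3·1 = 15
  Silva: 8·2 + 4·4 + 7·1 + 11·3 + 1 + 3·2 = 79
  Umar: 8·3 + 4·0 + 7·3 + 11·2 + 2 + 3·3 = 78
Park has the highest total.

Park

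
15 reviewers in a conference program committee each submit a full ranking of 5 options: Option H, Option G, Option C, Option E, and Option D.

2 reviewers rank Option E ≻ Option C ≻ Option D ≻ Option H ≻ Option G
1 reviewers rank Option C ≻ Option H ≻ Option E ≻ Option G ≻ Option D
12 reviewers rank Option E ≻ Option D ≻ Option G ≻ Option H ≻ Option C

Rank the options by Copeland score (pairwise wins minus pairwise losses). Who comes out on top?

Pairwise results:
  Option H vs Option G: Option G wins 12–3.
  Option H vs Option C: Option H wins 12–3.
  Option H vs Option E: Option E wins 14–1.
  Option H vs Option D: Option D wins 14–1.
  Option G vs Option C: Option G wins 12–3.
  Option G vs Option E: Option E wins 15–0.
  Option G vs Option D: Option D wins 14–1.
  Option C vs Option E: Option E wins 14–1.
  Option C vs Option D: Option D wins 12–3.
  Option E vs Option D: Option E wins 15–0.
Copeland scores (wins − losses):
  Option H: 1 − 3 = -2
  Option G: 2 − 2 = 0
  Option C: 0 − 4 = -4
  Option E: 4 − 0 = 4
  Option D: 3 − 1 = 2
Option E has the best Copeland score.

Option E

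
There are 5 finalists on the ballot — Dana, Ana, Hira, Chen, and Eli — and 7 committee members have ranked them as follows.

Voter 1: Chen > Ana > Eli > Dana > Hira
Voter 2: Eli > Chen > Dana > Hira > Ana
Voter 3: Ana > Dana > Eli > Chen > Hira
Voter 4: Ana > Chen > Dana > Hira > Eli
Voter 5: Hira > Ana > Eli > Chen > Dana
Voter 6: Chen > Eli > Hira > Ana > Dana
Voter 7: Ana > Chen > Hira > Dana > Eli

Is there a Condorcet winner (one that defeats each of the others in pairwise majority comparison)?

Yes

Head-to-head results (7 voters total):
Dana vs Ana: Ana wins 6–1.
Dana vs Hira: Dana wins 4–3.
Dana vs Chen: Chen wins 6–1.
Dana vs Eli: Eli wins 4–3.
Ana vs Hira: Ana wins 4–3.
Ana vs Chen: Ana wins 4–3.
Ana vs Eli: Ana wins 5–2.
Hira vs Chen: Chen wins 6–1.
Hira vs Eli: Eli wins 4–3.
Chen vs Eli: Chen wins 4–3.
Ana beats each rival — Dana (6–1), Hira (4–3), Chen (4–3), Eli (5–2) — so Ana is the Condorcet winner.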